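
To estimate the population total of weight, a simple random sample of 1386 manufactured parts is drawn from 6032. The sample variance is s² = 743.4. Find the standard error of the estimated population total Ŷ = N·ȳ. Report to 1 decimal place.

3877.0

Var(Ŷ) = N²·Var(ȳ) = N²·(1 − n/N)·s²/n.
f = 1386/6032 = 0.22977454; Var(ȳ) = 0.77022546·743.4/1386 = 0.41312093.
Var(Ŷ) = 6032² · 0.41312093 = 1.5031415 × 10^7.
SE(Ŷ) = √(1.5031415 × 10^7) = 3877.0.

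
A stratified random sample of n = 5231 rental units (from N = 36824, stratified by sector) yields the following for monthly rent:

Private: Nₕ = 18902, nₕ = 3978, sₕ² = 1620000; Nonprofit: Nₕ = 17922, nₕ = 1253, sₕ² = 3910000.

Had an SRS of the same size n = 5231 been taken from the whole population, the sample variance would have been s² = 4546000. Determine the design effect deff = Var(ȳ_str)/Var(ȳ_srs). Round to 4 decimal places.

Var(ȳ_str) = Σ Wₕ²(1−fₕ)sₕ²/nₕ with Wₕ = Nₕ/36824:
  Private: (18902/36824)²·(1−3978/18902)·1620000/3978 = 84.719096
  Nonprofit: (17922/36824)²·(1−1253/17922)·3910000/1253 = 687.47955
  → Var(ȳ_str) = 772.19865.
Var(ȳ_srs) = (1 − 5231/36824)·4546000/5231 = 745.5978.
deff = 772.19865 / 745.5978 = 1.0357.

1.0357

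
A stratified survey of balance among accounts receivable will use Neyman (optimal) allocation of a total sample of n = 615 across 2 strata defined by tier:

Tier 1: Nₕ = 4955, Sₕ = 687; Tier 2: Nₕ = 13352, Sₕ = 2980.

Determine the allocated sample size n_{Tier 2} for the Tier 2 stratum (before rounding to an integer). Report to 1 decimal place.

566.5

Neyman allocation: nₕ = n·NₕSₕ / Σⱼ NⱼSⱼ.
Σ NⱼSⱼ = 4955·687 + 13352·2980 = 4.3193045 × 10^7.
n_{Tier 2} = 615·13352·2980 / (4.3193045 × 10^7) = 566.5.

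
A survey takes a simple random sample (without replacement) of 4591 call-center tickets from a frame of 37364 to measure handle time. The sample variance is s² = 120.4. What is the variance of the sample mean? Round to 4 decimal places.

Under SRS without replacement, Var(ȳ) = (1 − f)·s²/n with f = n/N = 4591/37364 = 0.12287228.
Var(ȳ) = (1 − 0.12287228)·120.4/4591 = 0.87712772·0.026225223 = 0.02300287.

0.0230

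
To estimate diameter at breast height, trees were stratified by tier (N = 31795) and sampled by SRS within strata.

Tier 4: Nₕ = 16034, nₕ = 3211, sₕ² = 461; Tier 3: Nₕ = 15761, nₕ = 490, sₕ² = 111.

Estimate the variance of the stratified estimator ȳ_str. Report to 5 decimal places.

0.08313

Var(ȳ_str) = Σₕ Wₕ²(1 − fₕ)sₕ²/nₕ with Wₕ = Nₕ/N, N = 31795.
Tier 4: Wₕ = 0.50429313; term = 0.50429313²·(1 − 0.20026194)·461/3211 = 0.029199437.
Tier 3: Wₕ = 0.49570687; term = 0.49570687²·(1 − 0.03108940)·111/490 = 0.053933734.
Sum = 0.083133171.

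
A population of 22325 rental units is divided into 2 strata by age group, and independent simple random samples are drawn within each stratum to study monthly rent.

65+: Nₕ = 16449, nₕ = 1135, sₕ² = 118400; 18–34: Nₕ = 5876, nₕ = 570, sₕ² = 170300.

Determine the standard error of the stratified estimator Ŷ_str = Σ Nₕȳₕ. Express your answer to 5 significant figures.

Var(Ŷ_str) = Σₕ Nₕ²(1 − fₕ)sₕ²/nₕ.
65+: 16449²·(1 − 1135/16449)·118400/1135 = 2.6277496 × 10^10.
18–34: 5876²·(1 − 570/5876)·170300/570 = 9.315128 × 10^9.
Sum = 3.5592624 × 10^10.
SE = √(3.5592624 × 10^10) = 188660.

188660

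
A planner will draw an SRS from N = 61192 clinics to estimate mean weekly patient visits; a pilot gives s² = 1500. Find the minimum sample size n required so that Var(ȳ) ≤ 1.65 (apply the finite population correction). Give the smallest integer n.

896

Without fpc, n₀ = s²/D = 1500/1.65 = 909.0909.
With fpc, (1 − n/N)·s²/n ≤ D requires n ≥ n₀/(1 + n₀/N) = 909.0909/(1 + 909.0909/61192) = 895.7828.
Rounding up, n = 896.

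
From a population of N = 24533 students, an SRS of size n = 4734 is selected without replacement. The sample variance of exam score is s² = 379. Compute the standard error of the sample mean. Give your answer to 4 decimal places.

Under SRS without replacement, Var(ȳ) = (1 − f)·s²/n with f = n/N = 4734/24533 = 0.19296458.
Var(ȳ) = (1 − 0.19296458)·379/4734 = 0.80703542·0.080059147 = 0.064610567.
SE(ȳ) = √(0.064610567) = 0.2542.

0.2542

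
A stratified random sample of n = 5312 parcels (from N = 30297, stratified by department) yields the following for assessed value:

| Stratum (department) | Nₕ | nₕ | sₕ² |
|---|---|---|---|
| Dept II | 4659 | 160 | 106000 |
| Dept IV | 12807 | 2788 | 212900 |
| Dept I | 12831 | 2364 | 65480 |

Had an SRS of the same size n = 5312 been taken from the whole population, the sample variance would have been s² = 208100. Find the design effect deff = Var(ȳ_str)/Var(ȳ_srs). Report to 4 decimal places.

Var(ȳ_str) = Σ Wₕ²(1−fₕ)sₕ²/nₕ with Wₕ = Nₕ/30297:
  Dept II: (4659/30297)²·(1−160/4659)·106000/160 = 15.128481
  Dept IV: (12807/30297)²·(1−2788/12807)·212900/2788 = 10.674694
  Dept I: (12831/30297)²·(1−2364/12831)·65480/2364 = 4.052702
  → Var(ȳ_str) = 29.855877.
Var(ȳ_srs) = (1 − 5312/30297)·208100/5312 = 32.306785.
deff = 29.855877 / 32.306785 = 0.9241.

0.9241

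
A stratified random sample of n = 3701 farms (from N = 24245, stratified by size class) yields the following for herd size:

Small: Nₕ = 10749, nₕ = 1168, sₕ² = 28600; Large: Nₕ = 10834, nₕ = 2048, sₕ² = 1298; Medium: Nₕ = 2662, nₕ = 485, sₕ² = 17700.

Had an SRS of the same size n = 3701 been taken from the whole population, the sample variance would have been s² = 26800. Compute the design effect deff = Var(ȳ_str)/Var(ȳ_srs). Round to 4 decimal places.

Var(ȳ_str) = Σ Wₕ²(1−fₕ)sₕ²/nₕ with Wₕ = Nₕ/24245:
  Small: (10749/24245)²·(1−1168/10749)·28600/1168 = 4.2900042
  Large: (10834/24245)²·(1−2048/10834)·1298/2048 = 0.10263143
  Medium: (2662/24245)²·(1−485/2662)·17700/485 = 0.35979376
  → Var(ȳ_str) = 4.7524294.
Var(ȳ_srs) = (1 − 3701/24245)·26800/3701 = 6.1359036.
deff = 4.7524294 / 6.1359036 = 0.7745.

0.7745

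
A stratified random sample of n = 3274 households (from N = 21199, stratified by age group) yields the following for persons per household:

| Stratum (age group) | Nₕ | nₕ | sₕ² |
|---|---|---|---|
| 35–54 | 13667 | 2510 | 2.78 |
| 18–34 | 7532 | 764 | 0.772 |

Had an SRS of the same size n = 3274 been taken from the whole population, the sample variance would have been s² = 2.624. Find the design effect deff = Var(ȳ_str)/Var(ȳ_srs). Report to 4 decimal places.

0.7237

Var(ȳ_str) = Σ Wₕ²(1−fₕ)sₕ²/nₕ with Wₕ = Nₕ/21199:
  35–54: (13667/21199)²·(1−2510/13667)·2.78/2510 = 3.7580361 × 10^-4
  18–34: (7532/21199)²·(1−764/7532)·0.772/764 = 1.1462091 × 10^-4
  → Var(ȳ_str) = 4.9042452 × 10^-4.
Var(ȳ_srs) = (1 − 3274/21199)·2.624/3274 = 6.7768667 × 10^-4.
deff = (4.9042452 × 10^-4) / (6.7768667 × 10^-4) = 0.7237.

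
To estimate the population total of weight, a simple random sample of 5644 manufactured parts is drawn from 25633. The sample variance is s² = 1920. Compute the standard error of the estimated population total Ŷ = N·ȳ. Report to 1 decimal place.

Var(Ŷ) = N²·Var(ȳ) = N²·(1 − n/N)·s²/n.
f = 5644/25633 = 0.22018492; Var(ȳ) = 0.77981508·1920/5644 = 0.26528082.
Var(Ŷ) = 25633² · 0.26528082 = 1.7430295 × 10^8.
SE(Ŷ) = √(1.7430295 × 10^8) = 13202.4.

13202.4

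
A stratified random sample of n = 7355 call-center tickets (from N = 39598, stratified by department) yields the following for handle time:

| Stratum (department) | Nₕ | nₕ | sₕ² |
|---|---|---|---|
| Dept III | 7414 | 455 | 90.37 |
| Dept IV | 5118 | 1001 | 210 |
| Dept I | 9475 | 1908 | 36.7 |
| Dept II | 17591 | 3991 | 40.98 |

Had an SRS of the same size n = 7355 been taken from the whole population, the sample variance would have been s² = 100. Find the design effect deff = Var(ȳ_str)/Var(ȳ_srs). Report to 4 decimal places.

1.0659

Var(ȳ_str) = Σ Wₕ²(1−fₕ)sₕ²/nₕ with Wₕ = Nₕ/39598:
  Dept III: (7414/39598)²·(1−455/7414)·90.37/455 = 0.0065353041
  Dept IV: (5118/39598)²·(1−1001/5118)·210/1001 = 0.0028191609
  Dept I: (9475/39598)²·(1−1908/9475)·36.7/1908 = 8.7951681 × 10^-4
  Dept II: (17591/39598)²·(1−3991/17591)·40.98/3991 = 0.0015666542
  → Var(ȳ_str) = 0.011800636.
Var(ȳ_srs) = (1 − 7355/39598)·100/7355 = 0.011070813.
deff = 0.011800636 / 0.011070813 = 1.0659.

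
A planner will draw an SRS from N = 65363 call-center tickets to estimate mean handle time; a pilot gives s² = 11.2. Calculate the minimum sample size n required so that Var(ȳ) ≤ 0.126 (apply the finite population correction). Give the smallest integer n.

89

Without fpc, n₀ = s²/D = 11.2/0.126 = 88.8889.
With fpc, (1 − n/N)·s²/n ≤ D requires n ≥ n₀/(1 + n₀/N) = 88.8889/(1 + 88.8889/65363) = 88.7682.
Rounding up, n = 89.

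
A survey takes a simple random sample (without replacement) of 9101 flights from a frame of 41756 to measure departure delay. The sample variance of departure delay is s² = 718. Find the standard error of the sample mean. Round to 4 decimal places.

0.2484

Under SRS without replacement, Var(ȳ) = (1 − f)·s²/n with f = n/N = 9101/41756 = 0.21795670.
Var(ȳ) = (1 − 0.21795670)·718/9101 = 0.78204330·0.078892429 = 0.061697296.
SE(ȳ) = √(0.061697296) = 0.2484.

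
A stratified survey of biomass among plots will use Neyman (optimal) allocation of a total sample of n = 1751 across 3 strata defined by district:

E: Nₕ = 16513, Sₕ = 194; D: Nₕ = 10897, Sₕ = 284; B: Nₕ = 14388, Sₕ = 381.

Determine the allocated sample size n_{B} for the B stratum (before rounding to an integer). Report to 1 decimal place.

814.8

Neyman allocation: nₕ = n·NₕSₕ / Σⱼ NⱼSⱼ.
Σ NⱼSⱼ = 16513·194 + 10897·284 + 14388·381 = 1.1780098 × 10^7.
n_{B} = 1751·14388·381 / (1.1780098 × 10^7) = 814.8.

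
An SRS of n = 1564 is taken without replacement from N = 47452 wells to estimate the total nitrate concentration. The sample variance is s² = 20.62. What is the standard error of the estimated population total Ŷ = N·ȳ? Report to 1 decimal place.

Var(Ŷ) = N²·Var(ȳ) = N²·(1 − n/N)·s²/n.
f = 1564/47452 = 0.03295962; Var(ȳ) = 0.96704038·20.62/1564 = 0.012749599.
Var(Ŷ) = 47452² · 0.012749599 = 2.8708174 × 10^7.
SE(Ŷ) = √(2.8708174 × 10^7) = 5358.0.

5358.0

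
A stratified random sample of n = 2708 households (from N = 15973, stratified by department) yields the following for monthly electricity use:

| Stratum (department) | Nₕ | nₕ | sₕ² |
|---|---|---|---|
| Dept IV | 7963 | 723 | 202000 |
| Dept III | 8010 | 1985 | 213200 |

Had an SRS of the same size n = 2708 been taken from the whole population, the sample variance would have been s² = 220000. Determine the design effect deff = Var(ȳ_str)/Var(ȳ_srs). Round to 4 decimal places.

Var(ȳ_str) = Σ Wₕ²(1−fₕ)sₕ²/nₕ with Wₕ = Nₕ/15973:
  Dept IV: (7963/15973)²·(1−723/7963)·202000/723 = 63.132846
  Dept III: (8010/15973)²·(1−1985/8010)·213200/1985 = 20.316237
  → Var(ȳ_str) = 83.449083.
Var(ȳ_srs) = (1 − 2708/15973)·220000/2708 = 67.467526.
deff = 83.449083 / 67.467526 = 1.2369.

1.2369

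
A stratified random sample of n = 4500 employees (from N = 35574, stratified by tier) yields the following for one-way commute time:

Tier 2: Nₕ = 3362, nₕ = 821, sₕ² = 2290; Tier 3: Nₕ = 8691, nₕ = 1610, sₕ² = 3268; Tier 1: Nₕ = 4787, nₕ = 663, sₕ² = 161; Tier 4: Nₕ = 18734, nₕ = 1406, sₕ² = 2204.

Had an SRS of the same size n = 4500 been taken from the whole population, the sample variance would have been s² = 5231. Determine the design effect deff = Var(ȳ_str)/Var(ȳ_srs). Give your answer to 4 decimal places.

Var(ȳ_str) = Σ Wₕ²(1−fₕ)sₕ²/nₕ with Wₕ = Nₕ/35574:
  Tier 2: (3362/35574)²·(1−821/3362)·2290/821 = 0.018829089
  Tier 3: (8691/35574)²·(1−1610/8691)·3268/1610 = 0.098708628
  Tier 1: (4787/35574)²·(1−663/4787)·161/663 = 0.0037881662
  Tier 4: (18734/35574)²·(1−1406/18734)·2204/1406 = 0.40210532
  → Var(ȳ_str) = 0.5234312.
Var(ȳ_srs) = (1 − 4500/35574)·5231/4500 = 1.0153988.
deff = 0.5234312 / 1.0153988 = 0.5155.

0.5155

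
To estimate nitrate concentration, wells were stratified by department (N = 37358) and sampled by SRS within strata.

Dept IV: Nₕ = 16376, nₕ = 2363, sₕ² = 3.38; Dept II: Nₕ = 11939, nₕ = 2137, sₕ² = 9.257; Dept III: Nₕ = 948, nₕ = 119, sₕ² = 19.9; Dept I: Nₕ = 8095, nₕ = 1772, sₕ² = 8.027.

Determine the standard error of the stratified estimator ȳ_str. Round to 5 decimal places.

0.02930

Var(ȳ_str) = Σₕ Wₕ²(1 − fₕ)sₕ²/nₕ with Wₕ = Nₕ/N, N = 37358.
Dept IV: Wₕ = 0.43835323; term = 0.43835323²·(1 − 0.14429653)·3.38/2363 = 2.3519316 × 10^-4.
Dept II: Wₕ = 0.31958349; term = 0.31958349²·(1 − 0.17899322)·9.257/2137 = 3.6322954 × 10^-4.
Dept III: Wₕ = 0.02537609; term = 0.02537609²·(1 − 0.12552743)·19.9/119 = 9.4167653 × 10^-5.
Dept I: Wₕ = 0.21668719; term = 0.21668719²·(1 − 0.21890056)·8.027/1772 = 1.6613546 × 10^-4.
Sum = 8.5872581 × 10^-4.
SE = √(8.5872581 × 10^-4) = 0.02930.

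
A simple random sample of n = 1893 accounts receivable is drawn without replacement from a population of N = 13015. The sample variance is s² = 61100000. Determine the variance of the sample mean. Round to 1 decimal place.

Under SRS without replacement, Var(ȳ) = (1 − f)·s²/n with f = n/N = 1893/13015 = 0.14544756.
Var(ȳ) = (1 − 0.14544756)·61100000/1893 = 0.85455244·32276.809 = 27582.226.

27582.2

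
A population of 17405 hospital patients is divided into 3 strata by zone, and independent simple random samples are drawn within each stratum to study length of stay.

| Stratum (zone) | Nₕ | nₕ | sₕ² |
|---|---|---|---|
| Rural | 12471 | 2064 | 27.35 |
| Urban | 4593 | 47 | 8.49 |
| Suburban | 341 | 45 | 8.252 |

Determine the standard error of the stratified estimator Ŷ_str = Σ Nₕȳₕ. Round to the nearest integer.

2347

Var(Ŷ_str) = Σₕ Nₕ²(1 − fₕ)sₕ²/nₕ.
Rural: 12471²·(1 − 2064/12471)·27.35/2064 = 1.7197862 × 10^6.
Urban: 4593²·(1 − 47/4593)·8.49/47 = 3.7716876 × 10^6.
Suburban: 341²·(1 − 45/341)·8.252/45 = 18509.419.
Sum = 5.5099832 × 10^6.
SE = √(5.5099832 × 10^6) = 2347.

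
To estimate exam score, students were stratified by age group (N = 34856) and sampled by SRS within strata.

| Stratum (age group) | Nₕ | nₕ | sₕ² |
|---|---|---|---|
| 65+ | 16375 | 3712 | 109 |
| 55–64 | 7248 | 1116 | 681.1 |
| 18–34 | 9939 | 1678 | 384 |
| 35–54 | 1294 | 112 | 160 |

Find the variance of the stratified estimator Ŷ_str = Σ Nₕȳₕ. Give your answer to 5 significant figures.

5.4188 × 10^7

Var(Ŷ_str) = Σₕ Nₕ²(1 − fₕ)sₕ²/nₕ.
65+: 16375²·(1 − 3712/16375)·109/3712 = 6.0888664 × 10^6.
55–64: 7248²·(1 − 1116/7248)·681.1/1116 = 2.7124829 × 10^7.
18–34: 9939²·(1 − 1678/9939)·384/1678 = 1.8789472 × 10^7.
35–54: 1294²·(1 − 112/1294)·160/112 = 2.1850114 × 10^6.
Sum = 5.4188179 × 10^7.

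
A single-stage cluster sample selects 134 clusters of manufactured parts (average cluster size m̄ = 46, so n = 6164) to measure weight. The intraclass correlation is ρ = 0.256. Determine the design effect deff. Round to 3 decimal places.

12.520

deff = 1 + (46 − 1)·0.256 = 1 + 11.52 = 12.52.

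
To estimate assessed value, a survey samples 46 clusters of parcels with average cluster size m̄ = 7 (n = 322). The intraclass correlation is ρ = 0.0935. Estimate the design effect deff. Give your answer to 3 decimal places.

1.561

deff = 1 + (7 − 1)·0.0935 = 1 + 0.561 = 1.561.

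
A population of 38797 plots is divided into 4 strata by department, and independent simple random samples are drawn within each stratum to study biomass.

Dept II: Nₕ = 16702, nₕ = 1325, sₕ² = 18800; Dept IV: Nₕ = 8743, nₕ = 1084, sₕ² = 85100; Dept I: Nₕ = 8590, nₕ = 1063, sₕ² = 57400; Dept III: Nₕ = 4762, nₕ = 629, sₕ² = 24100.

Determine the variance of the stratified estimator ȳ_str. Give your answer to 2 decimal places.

8.73

Var(ȳ_str) = Σₕ Wₕ²(1 − fₕ)sₕ²/nₕ with Wₕ = Nₕ/N, N = 38797.
Dept II: Wₕ = 0.43049720; term = 0.43049720²·(1 − 0.07933182)·18800/1325 = 2.4209497.
Dept IV: Wₕ = 0.22535248; term = 0.22535248²·(1 − 0.12398490)·85100/1084 = 3.492501.
Dept I: Wₕ = 0.22140887; term = 0.22140887²·(1 − 0.12374854)·57400/1063 = 2.3195162.
Dept III: Wₕ = 0.12274145; term = 0.12274145²·(1 − 0.13208736)·24100/629 = 0.50098521.
Sum = 8.7339521.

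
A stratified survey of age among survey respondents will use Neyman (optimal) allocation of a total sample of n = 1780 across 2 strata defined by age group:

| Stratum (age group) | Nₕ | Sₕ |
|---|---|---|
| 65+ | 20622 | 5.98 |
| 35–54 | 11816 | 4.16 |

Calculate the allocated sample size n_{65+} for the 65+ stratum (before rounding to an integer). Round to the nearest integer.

1273

Neyman allocation: nₕ = n·NₕSₕ / Σⱼ NⱼSⱼ.
Σ NⱼSⱼ = 20622·5.98 + 11816·4.16 = 172474.12.
n_{65+} = 1780·20622·5.98 / 172474.12 = 1273.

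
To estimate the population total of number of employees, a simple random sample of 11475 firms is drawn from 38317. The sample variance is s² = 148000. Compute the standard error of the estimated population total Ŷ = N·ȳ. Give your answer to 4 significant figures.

115200

Var(Ŷ) = N²·Var(ȳ) = N²·(1 − n/N)·s²/n.
f = 11475/38317 = 0.29947543; Var(ȳ) = 0.70052457·148000/11475 = 9.0350882.
Var(Ŷ) = 38317² · 9.0350882 = 1.3265249 × 10^10.
SE(Ŷ) = √(1.3265249 × 10^10) = 115200.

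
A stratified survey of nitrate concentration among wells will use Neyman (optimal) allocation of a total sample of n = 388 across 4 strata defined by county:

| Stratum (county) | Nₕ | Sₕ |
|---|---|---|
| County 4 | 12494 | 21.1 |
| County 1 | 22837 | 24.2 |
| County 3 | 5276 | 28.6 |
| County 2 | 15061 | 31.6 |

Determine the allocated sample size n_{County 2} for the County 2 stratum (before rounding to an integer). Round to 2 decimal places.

127.96

Neyman allocation: nₕ = n·NₕSₕ / Σⱼ NⱼSⱼ.
Σ NⱼSⱼ = 12494·21.1 + 22837·24.2 + 5276·28.6 + 15061·31.6 = 1.4431 × 10^6.
n_{County 2} = 388·15061·31.6 / (1.4431 × 10^6) = 127.96.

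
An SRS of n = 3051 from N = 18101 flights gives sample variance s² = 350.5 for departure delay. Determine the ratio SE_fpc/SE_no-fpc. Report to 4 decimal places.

f = n/N = 3051/18101 = 0.16855422.
SE_no-fpc = √(s²/n) = 0.33894006; SE_fpc = √((1−f)s²/n) = 0.30905792.
Ratio = √(1−f) = 0.91183649.

0.9118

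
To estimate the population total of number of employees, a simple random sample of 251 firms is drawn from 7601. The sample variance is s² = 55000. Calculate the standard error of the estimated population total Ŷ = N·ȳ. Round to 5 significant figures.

Var(Ŷ) = N²·Var(ȳ) = N²·(1 − n/N)·s²/n.
f = 251/7601 = 0.03302197; Var(ȳ) = 0.96697803·55000/251 = 211.88762.
Var(Ŷ) = 7601² · 211.88762 = 1.224185 × 10^10.
SE(Ŷ) = √(1.224185 × 10^10) = 110640.

110640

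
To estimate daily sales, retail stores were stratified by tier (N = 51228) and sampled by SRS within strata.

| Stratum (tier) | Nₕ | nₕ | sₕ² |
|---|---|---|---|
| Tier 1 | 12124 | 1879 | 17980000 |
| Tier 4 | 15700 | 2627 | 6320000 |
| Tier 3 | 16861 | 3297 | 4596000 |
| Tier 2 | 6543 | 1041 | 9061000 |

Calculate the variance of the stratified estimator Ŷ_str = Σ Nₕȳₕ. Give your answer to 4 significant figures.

Var(Ŷ_str) = Σₕ Nₕ²(1 − fₕ)sₕ²/nₕ.
Tier 1: 12124²·(1 − 1879/12124)·17980000/1879 = 1.1885591 × 10^12.
Tier 4: 15700²·(1 − 2627/15700)·6320000/2627 = 4.9377821 × 10^11.
Tier 3: 16861²·(1 − 3297/16861)·4596000/3297 = 3.1881018 × 10^11.
Tier 2: 6543²·(1 − 1041/6543)·9061000/1041 = 3.133451 × 10^11.
Sum = 2.3144926 × 10^12.

2.314 × 10^12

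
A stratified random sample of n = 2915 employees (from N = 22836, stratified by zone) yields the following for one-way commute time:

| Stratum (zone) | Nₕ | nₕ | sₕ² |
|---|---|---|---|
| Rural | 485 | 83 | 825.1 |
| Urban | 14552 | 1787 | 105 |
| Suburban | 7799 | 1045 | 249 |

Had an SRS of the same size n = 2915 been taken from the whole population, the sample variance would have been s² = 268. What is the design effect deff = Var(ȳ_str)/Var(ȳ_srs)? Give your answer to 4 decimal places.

Var(ȳ_str) = Σ Wₕ²(1−fₕ)sₕ²/nₕ with Wₕ = Nₕ/22836:
  Rural: (485/22836)²·(1−83/485)·825.1/83 = 0.003716689
  Urban: (14552/22836)²·(1−1787/14552)·105/1787 = 0.02092995
  Suburban: (7799/22836)²·(1−1045/7799)·249/1045 = 0.024068164
  → Var(ȳ_str) = 0.048714803.
Var(ȳ_srs) = (1 − 2915/22836)·268/2915 = 0.080202395.
deff = 0.048714803 / 0.080202395 = 0.6074.

0.6074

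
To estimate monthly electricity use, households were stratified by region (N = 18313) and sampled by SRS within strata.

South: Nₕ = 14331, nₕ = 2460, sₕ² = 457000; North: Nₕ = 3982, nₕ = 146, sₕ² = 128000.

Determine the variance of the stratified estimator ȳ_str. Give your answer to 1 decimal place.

Var(ȳ_str) = Σₕ Wₕ²(1 − fₕ)sₕ²/nₕ with Wₕ = Nₕ/N, N = 18313.
South: Wₕ = 0.78255884; term = 0.78255884²·(1 − 0.17165585)·457000/2460 = 94.237966.
North: Wₕ = 0.21744116; term = 0.21744116²·(1 − 0.03666499)·128000/146 = 39.931716.
Sum = 134.16968.

134.2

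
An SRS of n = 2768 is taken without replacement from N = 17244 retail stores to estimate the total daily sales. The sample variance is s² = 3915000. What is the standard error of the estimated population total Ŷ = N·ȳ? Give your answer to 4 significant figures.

Var(Ŷ) = N²·Var(ȳ) = N²·(1 − n/N)·s²/n.
f = 2768/17244 = 0.16051960; Var(ȳ) = 0.83948040·3915000/2768 = 1187.3431.
Var(Ŷ) = 17244² · 1187.3431 = 3.5306304 × 10^11.
SE(Ŷ) = √(3.5306304 × 10^11) = 594200.

594200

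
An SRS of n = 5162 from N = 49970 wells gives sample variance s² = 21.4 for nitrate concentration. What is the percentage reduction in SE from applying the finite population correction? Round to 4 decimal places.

f = n/N = 5162/49970 = 0.10330198.
SE_no-fpc = √(s²/n) = 0.064386955; SE_fpc = √((1−f)s²/n) = 0.060970673.
Ratio = √(1−f) = 0.94694140. Reduction = 100·(1 − 0.94694140) = 5.3059%.

5.3059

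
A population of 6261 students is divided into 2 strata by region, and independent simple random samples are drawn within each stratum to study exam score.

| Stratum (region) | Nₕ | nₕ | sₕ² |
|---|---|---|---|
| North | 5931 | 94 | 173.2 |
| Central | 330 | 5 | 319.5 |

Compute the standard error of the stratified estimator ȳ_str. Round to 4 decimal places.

Var(ȳ_str) = Σₕ Wₕ²(1 − fₕ)sₕ²/nₕ with Wₕ = Nₕ/N, N = 6261.
North: Wₕ = 0.94729276; term = 0.94729276²·(1 − 0.01584893)·173.2/94 = 1.6272349.
Central: Wₕ = 0.05270724; term = 0.05270724²·(1 − 0.01515152)·319.5/5 = 0.1748279.
Sum = 1.8020628.
SE = √(1.8020628) = 1.3424.

1.3424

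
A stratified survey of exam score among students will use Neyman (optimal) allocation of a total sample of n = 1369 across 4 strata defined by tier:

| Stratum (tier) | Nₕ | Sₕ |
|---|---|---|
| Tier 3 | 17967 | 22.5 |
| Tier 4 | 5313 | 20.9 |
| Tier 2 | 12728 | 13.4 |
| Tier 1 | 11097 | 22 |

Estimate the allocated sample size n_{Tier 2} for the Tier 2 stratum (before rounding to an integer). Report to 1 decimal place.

Neyman allocation: nₕ = n·NₕSₕ / Σⱼ NⱼSⱼ.
Σ NⱼSⱼ = 17967·22.5 + 5313·20.9 + 12728·13.4 + 11097·22 = 929988.4.
n_{Tier 2} = 1369·12728·13.4 / 929988.4 = 251.1.

251.1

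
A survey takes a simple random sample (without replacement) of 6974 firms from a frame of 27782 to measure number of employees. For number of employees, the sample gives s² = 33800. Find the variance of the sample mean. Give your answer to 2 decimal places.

Under SRS without replacement, Var(ȳ) = (1 − f)·s²/n with f = n/N = 6974/27782 = 0.25102584.
Var(ȳ) = (1 − 0.25102584)·33800/6974 = 0.74897416·4.846573 = 3.6299579.

3.63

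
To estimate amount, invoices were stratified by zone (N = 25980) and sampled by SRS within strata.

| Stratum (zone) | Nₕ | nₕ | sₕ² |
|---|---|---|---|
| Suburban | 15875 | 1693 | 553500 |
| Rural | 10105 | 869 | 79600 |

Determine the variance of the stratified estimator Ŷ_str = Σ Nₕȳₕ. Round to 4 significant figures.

8.215 × 10^10

Var(Ŷ_str) = Σₕ Nₕ²(1 − fₕ)sₕ²/nₕ.
Suburban: 15875²·(1 − 1693/15875)·553500/1693 = 7.3605774 × 10^10.
Rural: 10105²·(1 − 869/10105)·79600/869 = 8.5489649 × 10^9.
Sum = 8.2154739 × 10^10.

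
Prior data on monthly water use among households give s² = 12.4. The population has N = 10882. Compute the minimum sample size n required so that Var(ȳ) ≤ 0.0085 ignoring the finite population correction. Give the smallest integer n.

Without fpc, n₀ = s²/D = 12.4/0.0085 = 1458.8235.
Rounding up, n = 1459.

1459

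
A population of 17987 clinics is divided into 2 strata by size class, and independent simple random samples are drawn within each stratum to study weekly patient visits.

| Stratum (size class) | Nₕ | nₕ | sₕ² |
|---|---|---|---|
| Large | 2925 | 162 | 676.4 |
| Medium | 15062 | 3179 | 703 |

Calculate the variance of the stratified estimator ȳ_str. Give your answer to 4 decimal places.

0.2266

Var(ȳ_str) = Σₕ Wₕ²(1 − fₕ)sₕ²/nₕ with Wₕ = Nₕ/N, N = 17987.
Large: Wₕ = 0.16261745; term = 0.16261745²·(1 − 0.05538462)·676.4/162 = 0.10429845.
Medium: Wₕ = 0.83738255; term = 0.83738255²·(1 − 0.21106095)·703/3179 = 0.1223365.
Sum = 0.22663495.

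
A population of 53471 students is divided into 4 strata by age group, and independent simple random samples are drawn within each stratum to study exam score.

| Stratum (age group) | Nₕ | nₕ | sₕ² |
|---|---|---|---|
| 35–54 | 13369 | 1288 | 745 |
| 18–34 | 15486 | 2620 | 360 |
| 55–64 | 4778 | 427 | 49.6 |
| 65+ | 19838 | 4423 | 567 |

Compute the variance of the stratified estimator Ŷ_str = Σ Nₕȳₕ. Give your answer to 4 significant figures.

1.624 × 10^8

Var(Ŷ_str) = Σₕ Nₕ²(1 − fₕ)sₕ²/nₕ.
35–54: 13369²·(1 − 1288/13369)·745/1288 = 9.3420506 × 10^7.
18–34: 15486²·(1 − 2620/15486)·360/2620 = 2.7376884 × 10^7.
55–64: 4778²·(1 − 427/4778)·49.6/427 = 2.4148437 × 10^6.
65+: 19838²·(1 − 4423/19838)·567/4423 = 3.9201938 × 10^7.
Sum = 1.6241417 × 10^8.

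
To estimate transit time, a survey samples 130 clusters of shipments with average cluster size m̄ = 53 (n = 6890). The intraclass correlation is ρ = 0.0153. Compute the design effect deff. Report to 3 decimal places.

1.796

deff = 1 + (53 − 1)·0.0153 = 1 + 0.7956 = 1.7956.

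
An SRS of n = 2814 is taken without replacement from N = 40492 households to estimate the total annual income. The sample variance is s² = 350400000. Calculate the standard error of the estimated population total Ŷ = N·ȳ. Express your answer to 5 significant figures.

Var(Ŷ) = N²·Var(ȳ) = N²·(1 − n/N)·s²/n.
f = 2814/40492 = 0.06949521; Var(ȳ) = 0.93050479·350400000/2814 = 115866.69.
Var(Ŷ) = 40492² · 115866.69 = 1.8997526 × 10^14.
SE(Ŷ) = √(1.8997526 × 10^14) = 1.3783 × 10^7.

1.3783 × 10^7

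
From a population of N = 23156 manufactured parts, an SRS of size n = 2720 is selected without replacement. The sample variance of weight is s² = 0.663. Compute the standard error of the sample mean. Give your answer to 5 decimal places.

Under SRS without replacement, Var(ȳ) = (1 − f)·s²/n with f = n/N = 2720/23156 = 0.11746416.
Var(ȳ) = (1 − 0.11746416)·0.663/2720 = 0.88253584·2.4375 × 10^-4 = 2.1511811 × 10^-4.
SE(ȳ) = √(2.1511811 × 10^-4) = 0.01467.

0.01467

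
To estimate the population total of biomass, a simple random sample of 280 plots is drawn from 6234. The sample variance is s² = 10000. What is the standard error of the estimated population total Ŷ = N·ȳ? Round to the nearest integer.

Var(Ŷ) = N²·Var(ȳ) = N²·(1 − n/N)·s²/n.
f = 280/6234 = 0.04491498; Var(ȳ) = 0.95508502·10000/280 = 34.110179.
Var(Ŷ) = 6234² · 34.110179 = 1.3256156 × 10^9.
SE(Ŷ) = √(1.3256156 × 10^9) = 36409.

36409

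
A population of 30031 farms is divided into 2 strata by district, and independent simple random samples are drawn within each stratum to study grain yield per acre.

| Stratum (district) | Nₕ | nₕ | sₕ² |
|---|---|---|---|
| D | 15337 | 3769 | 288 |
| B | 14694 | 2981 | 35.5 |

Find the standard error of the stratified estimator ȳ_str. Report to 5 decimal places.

0.13155

Var(ȳ_str) = Σₕ Wₕ²(1 − fₕ)sₕ²/nₕ with Wₕ = Nₕ/N, N = 30031.
D: Wₕ = 0.51070560; term = 0.51070560²·(1 − 0.24574558)·288/3769 = 0.015032301.
B: Wₕ = 0.48929440; term = 0.48929440²·(1 − 0.20287192)·35.5/2981 = 0.0022726626.
Sum = 0.017304964.
SE = √(0.017304964) = 0.13155.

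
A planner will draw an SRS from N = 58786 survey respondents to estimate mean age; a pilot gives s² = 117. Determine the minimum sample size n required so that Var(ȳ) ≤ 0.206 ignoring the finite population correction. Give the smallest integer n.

568

Without fpc, n₀ = s²/D = 117/0.206 = 567.9612.
Rounding up, n = 568.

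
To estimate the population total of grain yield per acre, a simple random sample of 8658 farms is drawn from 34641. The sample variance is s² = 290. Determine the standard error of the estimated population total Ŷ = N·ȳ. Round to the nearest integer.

Var(Ŷ) = N²·Var(ȳ) = N²·(1 − n/N)·s²/n.
f = 8658/34641 = 0.24993505; Var(ȳ) = 0.75006495·290/8658 = 0.025123451.
Var(Ŷ) = 34641² · 0.025123451 = 3.0148113 × 10^7.
SE(Ŷ) = √(3.0148113 × 10^7) = 5491.

5491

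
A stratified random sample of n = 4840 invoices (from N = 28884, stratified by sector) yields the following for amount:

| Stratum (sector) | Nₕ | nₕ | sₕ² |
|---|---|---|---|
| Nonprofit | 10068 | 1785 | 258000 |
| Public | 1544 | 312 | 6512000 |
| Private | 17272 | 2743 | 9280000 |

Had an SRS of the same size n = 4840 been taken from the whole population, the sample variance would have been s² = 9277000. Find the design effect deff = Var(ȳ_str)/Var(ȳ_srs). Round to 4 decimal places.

0.6767

Var(ȳ_str) = Σ Wₕ²(1−fₕ)sₕ²/nₕ with Wₕ = Nₕ/28884:
  Nonprofit: (10068/28884)²·(1−1785/10068)·258000/1785 = 14.447666
  Public: (1544/28884)²·(1−312/1544)·6512000/312 = 47.588622
  Private: (17272/28884)²·(1−2743/17272)·9280000/2743 = 1017.6205
  → Var(ȳ_str) = 1079.6568.
Var(ȳ_srs) = (1 − 4840/28884)·9277000/4840 = 1595.5543.
deff = 1079.6568 / 1595.5543 = 0.6767.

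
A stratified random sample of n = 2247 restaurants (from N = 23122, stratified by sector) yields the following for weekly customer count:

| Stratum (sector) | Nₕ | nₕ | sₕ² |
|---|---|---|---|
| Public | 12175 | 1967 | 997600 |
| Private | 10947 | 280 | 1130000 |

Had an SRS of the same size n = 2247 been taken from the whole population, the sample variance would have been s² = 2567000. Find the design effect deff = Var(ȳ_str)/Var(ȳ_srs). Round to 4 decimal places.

Var(ȳ_str) = Σ Wₕ²(1−fₕ)sₕ²/nₕ with Wₕ = Nₕ/23122:
  Public: (12175/23122)²·(1−1967/12175)·997600/1967 = 117.89922
  Private: (10947/23122)²·(1−280/10947)·1130000/280 = 881.46898
  → Var(ȳ_str) = 999.3682.
Var(ȳ_srs) = (1 − 2247/23122)·2567000/2247 = 1031.3923.
deff = 999.3682 / 1031.3923 = 0.9690.

0.9690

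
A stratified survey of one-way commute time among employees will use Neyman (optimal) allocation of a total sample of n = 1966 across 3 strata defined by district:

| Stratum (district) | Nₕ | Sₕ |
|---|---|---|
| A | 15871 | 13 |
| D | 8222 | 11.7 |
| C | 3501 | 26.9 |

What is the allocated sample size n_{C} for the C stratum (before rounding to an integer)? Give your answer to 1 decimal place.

Neyman allocation: nₕ = n·NₕSₕ / Σⱼ NⱼSⱼ.
Σ NⱼSⱼ = 15871·13 + 8222·11.7 + 3501·26.9 = 396697.3.
n_{C} = 1966·3501·26.9 / 396697.3 = 466.7.

466.7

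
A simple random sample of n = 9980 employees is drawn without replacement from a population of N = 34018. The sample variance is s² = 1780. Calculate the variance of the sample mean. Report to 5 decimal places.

Under SRS without replacement, Var(ȳ) = (1 − f)·s²/n with f = n/N = 9980/34018 = 0.29337410.
Var(ȳ) = (1 − 0.29337410)·1780/9980 = 0.70662590·0.17835671 = 0.12603147.

0.12603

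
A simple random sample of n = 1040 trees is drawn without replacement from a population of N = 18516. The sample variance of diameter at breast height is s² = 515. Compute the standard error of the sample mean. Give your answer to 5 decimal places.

0.68365

Under SRS without replacement, Var(ȳ) = (1 − f)·s²/n with f = n/N = 1040/18516 = 0.05616764.
Var(ȳ) = (1 − 0.05616764)·515/1040 = 0.94383236·0.49519231 = 0.46737853.
SE(ȳ) = √(0.46737853) = 0.68365.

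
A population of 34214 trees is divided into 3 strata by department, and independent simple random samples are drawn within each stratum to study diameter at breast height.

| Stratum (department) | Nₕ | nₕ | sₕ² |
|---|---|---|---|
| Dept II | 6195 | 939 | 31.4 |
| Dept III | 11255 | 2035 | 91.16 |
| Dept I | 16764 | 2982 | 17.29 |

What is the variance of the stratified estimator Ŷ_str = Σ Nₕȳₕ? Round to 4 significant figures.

7.077 × 10^6

Var(Ŷ_str) = Σₕ Nₕ²(1 − fₕ)sₕ²/nₕ.
Dept II: 6195²·(1 − 939/6195)·31.4/939 = 1.0888316 × 10^6.
Dept III: 11255²·(1 − 2035/11255)·91.16/2035 = 4.6485373 × 10^6.
Dept I: 16764²·(1 − 2982/16764)·17.29/2982 = 1.3396065 × 10^6.
Sum = 7.0769754 × 10^6.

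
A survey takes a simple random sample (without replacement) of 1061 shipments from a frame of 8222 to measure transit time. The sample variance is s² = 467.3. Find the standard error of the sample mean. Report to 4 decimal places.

0.6194

Under SRS without replacement, Var(ȳ) = (1 − f)·s²/n with f = n/N = 1061/8222 = 0.12904403.
Var(ȳ) = (1 − 0.12904403)·467.3/1061 = 0.87095597·0.44043355 = 0.38359823.
SE(ȳ) = √(0.38359823) = 0.6194.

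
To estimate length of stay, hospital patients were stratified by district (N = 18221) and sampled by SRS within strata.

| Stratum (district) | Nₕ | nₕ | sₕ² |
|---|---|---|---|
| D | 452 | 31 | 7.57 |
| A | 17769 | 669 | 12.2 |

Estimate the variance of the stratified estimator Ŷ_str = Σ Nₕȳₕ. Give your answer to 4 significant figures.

Var(Ŷ_str) = Σₕ Nₕ²(1 − fₕ)sₕ²/nₕ.
D: 452²·(1 − 31/452)·7.57/31 = 46468.079.
A: 17769²·(1 − 669/17769)·12.2/669 = 5.5410595 × 10^6.
Sum = 5.5875276 × 10^6.

5.588 × 10^6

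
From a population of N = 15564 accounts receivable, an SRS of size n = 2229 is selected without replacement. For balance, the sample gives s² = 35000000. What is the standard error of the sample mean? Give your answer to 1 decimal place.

Under SRS without replacement, Var(ȳ) = (1 − f)·s²/n with f = n/N = 2229/15564 = 0.14321511.
Var(ȳ) = (1 − 0.14321511)·35000000/2229 = 0.85678489·15702.109 = 13453.329.
SE(ȳ) = √(13453.329) = 116.0.

116.0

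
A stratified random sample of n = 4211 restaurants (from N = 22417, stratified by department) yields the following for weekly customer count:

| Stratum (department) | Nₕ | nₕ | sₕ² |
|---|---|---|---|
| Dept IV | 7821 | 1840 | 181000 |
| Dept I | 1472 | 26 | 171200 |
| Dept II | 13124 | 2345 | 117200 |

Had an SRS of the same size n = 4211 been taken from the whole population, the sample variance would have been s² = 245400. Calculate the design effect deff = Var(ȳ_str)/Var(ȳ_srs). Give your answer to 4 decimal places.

1.0800

Var(ȳ_str) = Σ Wₕ²(1−fₕ)sₕ²/nₕ with Wₕ = Nₕ/22417:
  Dept IV: (7821/22417)²·(1−1840/7821)·181000/1840 = 9.1567605
  Dept I: (1472/22417)²·(1−26/1472)·171200/26 = 27.890194
  Dept II: (13124/22417)²·(1−2345/13124)·117200/2345 = 14.069364
  → Var(ȳ_str) = 51.116319.
Var(ȳ_srs) = (1 − 4211/22417)·245400/4211 = 47.328895.
deff = 51.116319 / 47.328895 = 1.0800.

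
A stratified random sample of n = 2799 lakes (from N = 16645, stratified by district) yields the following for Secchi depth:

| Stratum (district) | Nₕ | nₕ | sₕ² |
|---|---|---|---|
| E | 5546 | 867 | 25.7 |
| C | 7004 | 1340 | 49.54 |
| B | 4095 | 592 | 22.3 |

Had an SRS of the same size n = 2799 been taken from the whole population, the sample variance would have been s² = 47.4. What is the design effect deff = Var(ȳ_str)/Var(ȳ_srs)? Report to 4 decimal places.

Var(ȳ_str) = Σ Wₕ²(1−fₕ)sₕ²/nₕ with Wₕ = Nₕ/16645:
  E: (5546/16645)²·(1−867/5546)·25.7/867 = 0.0027763827
  C: (7004/16645)²·(1−1340/7004)·49.54/1340 = 0.0052936227
  B: (4095/16645)²·(1−592/4095)·22.3/592 = 0.0019503367
  → Var(ȳ_str) = 0.010020342.
Var(ȳ_srs) = (1 − 2799/16645)·47.4/2799 = 0.014086917.
deff = 0.010020342 / 0.014086917 = 0.7113.

0.7113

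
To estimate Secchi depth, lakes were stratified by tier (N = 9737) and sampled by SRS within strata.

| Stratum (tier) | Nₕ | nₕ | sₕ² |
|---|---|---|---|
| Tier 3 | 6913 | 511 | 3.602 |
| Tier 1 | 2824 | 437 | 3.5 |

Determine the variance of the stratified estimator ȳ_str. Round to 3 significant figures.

Var(ȳ_str) = Σₕ Wₕ²(1 − fₕ)sₕ²/nₕ with Wₕ = Nₕ/N, N = 9737.
Tier 3: Wₕ = 0.70997227; term = 0.70997227²·(1 − 0.07391870)·3.602/511 = 0.0032904454.
Tier 1: Wₕ = 0.29002773; term = 0.29002773²·(1 − 0.15474504)·3.5/437 = 5.6944709 × 10^-4.
Sum = 0.0038598925.

0.00386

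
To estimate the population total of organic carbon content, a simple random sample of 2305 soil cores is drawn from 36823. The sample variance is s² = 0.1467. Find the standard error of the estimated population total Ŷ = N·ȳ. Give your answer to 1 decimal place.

284.4

Var(Ŷ) = N²·Var(ȳ) = N²·(1 − n/N)·s²/n.
f = 2305/36823 = 0.06259675; Var(ȳ) = 0.93740325·0.1467/2305 = 5.9660329 × 10^-5.
Var(Ŷ) = 36823² · (5.9660329 × 10^-5) = 80895.429.
SE(Ŷ) = √(80895.429) = 284.4.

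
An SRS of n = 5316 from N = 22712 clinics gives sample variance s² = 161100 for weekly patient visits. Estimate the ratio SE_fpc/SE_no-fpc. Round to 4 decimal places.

f = n/N = 5316/22712 = 0.23406129.
SE_no-fpc = √(s²/n) = 5.5049742; SE_fpc = √((1−f)s²/n) = 4.8178391.
Ratio = √(1−f) = 0.87517924.

0.8752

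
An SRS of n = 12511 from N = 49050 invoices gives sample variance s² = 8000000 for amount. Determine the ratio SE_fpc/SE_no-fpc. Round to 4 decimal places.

0.8631

f = n/N = 12511/49050 = 0.25506626.
SE_no-fpc = √(s²/n) = 25.287097; SE_fpc = √((1−f)s²/n) = 21.825178.
Ratio = √(1−f) = 0.86309544.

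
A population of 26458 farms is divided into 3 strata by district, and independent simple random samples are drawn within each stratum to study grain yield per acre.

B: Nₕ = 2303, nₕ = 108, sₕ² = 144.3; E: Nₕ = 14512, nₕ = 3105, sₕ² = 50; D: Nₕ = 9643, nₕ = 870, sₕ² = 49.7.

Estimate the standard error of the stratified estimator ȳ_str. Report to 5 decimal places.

0.14269

Var(ȳ_str) = Σₕ Wₕ²(1 − fₕ)sₕ²/nₕ with Wₕ = Nₕ/N, N = 26458.
B: Wₕ = 0.08704362; term = 0.08704362²·(1 − 0.04689535)·144.3/108 = 0.0096484381.
E: Wₕ = 0.54849195; term = 0.54849195²·(1 − 0.21396086)·50/3105 = 0.0038079662.
D: Wₕ = 0.36446443; term = 0.36446443²·(1 − 0.09022089)·49.7/870 = 0.0069037238.
Sum = 0.020360128.
SE = √(0.020360128) = 0.14269.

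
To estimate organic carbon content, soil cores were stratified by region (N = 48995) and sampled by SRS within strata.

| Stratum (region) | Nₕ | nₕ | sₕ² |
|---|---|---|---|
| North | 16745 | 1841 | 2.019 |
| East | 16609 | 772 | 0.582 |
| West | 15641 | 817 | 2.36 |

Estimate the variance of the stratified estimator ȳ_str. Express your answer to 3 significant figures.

4.76 × 10^-4

Var(ȳ_str) = Σₕ Wₕ²(1 − fₕ)sₕ²/nₕ with Wₕ = Nₕ/N, N = 48995.
North: Wₕ = 0.34176957; term = 0.34176957²·(1 − 0.10994327)·2.019/1841 = 1.1401631 × 10^-4.
East: Wₕ = 0.33899377; term = 0.33899377²·(1 − 0.04648082)·0.582/772 = 8.2607326 × 10^-5.
West: Wₕ = 0.31923666; term = 0.31923666²·(1 − 0.05223451)·2.36/817 = 2.790078 × 10^-4.
Sum = 4.7563144 × 10^-4.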